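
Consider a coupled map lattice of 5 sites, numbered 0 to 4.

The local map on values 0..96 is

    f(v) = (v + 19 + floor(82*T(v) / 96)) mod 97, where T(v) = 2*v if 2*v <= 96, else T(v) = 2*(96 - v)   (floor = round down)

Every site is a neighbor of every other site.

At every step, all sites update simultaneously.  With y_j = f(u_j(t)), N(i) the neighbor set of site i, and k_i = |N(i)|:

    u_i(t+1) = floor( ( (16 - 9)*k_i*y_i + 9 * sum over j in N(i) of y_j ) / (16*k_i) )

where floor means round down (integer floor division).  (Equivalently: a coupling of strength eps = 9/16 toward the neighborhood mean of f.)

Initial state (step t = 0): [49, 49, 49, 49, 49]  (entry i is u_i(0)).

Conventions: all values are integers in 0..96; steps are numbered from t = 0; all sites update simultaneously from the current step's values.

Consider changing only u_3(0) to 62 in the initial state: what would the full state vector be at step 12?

Answer: [50, 50, 50, 50, 50]
Key observation: This trace re-runs the system from the modified initial state.

Derivation:
t=0: [49, 49, 49, 62, 49]
t=1: [49, 49, 49, 47, 49]
t=2: [50, 50, 50, 50, 50]
t=3: [50, 50, 50, 50, 50]
t=4: [50, 50, 50, 50, 50]
t=5: [50, 50, 50, 50, 50]
t=6: [50, 50, 50, 50, 50]
t=7: [50, 50, 50, 50, 50]
t=8: [50, 50, 50, 50, 50]
t=9: [50, 50, 50, 50, 50]
t=10: [50, 50, 50, 50, 50]
t=11: [50, 50, 50, 50, 50]
t=12: [50, 50, 50, 50, 50]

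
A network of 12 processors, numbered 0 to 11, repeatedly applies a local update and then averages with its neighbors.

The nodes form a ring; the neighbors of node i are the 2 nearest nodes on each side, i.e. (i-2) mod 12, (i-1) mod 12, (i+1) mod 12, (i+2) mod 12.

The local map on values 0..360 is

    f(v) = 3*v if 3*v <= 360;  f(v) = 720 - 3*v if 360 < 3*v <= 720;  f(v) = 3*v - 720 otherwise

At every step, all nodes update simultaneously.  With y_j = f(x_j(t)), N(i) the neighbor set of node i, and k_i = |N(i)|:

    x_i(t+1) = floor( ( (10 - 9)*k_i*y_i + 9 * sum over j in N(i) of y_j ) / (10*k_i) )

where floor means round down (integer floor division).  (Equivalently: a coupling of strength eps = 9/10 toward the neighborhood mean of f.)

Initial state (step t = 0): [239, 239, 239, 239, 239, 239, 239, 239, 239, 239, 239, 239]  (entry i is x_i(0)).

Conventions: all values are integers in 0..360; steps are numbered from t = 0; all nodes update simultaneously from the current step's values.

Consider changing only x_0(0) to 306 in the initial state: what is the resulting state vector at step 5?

Answer: [245, 208, 175, 176, 163, 119, 91, 119, 163, 176, 175, 208]
Key observation: This trace re-runs the system from the modified initial state.

Derivation:
t=0: [306, 239, 239, 239, 239, 239, 239, 239, 239, 239, 239, 239]
t=1: [22, 46, 46, 3, 3, 3, 3, 3, 3, 3, 46, 46]
t=2: [130, 92, 63, 67, 38, 9, 9, 9, 38, 67, 63, 92]
t=3: [242, 251, 226, 156, 111, 85, 66, 85, 111, 156, 226, 251]
t=4: [34, 78, 144, 174, 201, 259, 284, 259, 201, 174, 144, 78]
t=5: [245, 208, 175, 176, 163, 119, 91, 119, 163, 176, 175, 208]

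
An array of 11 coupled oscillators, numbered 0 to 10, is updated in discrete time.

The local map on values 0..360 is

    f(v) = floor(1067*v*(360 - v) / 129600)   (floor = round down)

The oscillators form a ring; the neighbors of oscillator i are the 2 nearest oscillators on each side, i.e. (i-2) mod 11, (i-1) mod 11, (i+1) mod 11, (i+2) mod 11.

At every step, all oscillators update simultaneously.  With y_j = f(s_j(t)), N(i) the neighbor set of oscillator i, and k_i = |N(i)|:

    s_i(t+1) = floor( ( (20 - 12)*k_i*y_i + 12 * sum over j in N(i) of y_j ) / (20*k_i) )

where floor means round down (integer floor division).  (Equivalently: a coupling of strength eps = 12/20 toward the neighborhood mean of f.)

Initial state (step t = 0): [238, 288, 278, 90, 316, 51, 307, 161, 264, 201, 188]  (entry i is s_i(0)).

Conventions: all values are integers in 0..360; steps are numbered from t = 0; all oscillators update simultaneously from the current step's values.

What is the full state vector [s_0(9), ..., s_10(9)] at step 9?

Simulating step by step:
t=0: [238, 288, 278, 90, 316, 51, 307, 161, 264, 201, 188]
t=1: [228, 201, 183, 170, 142, 158, 160, 215, 221, 251, 238]
t=2: [247, 257, 260, 262, 260, 260, 258, 252, 248, 239, 243]
t=3: [227, 220, 216, 213, 213, 215, 218, 224, 228, 232, 230]
t=4: [249, 252, 254, 256, 256, 255, 253, 250, 247, 246, 247]
t=5: [226, 224, 221, 220, 219, 220, 222, 225, 227, 228, 228]
t=6: [249, 250, 251, 252, 253, 252, 251, 250, 248, 247, 247]
t=7: [227, 226, 224, 224, 223, 224, 225, 226, 227, 228, 228]
t=8: [248, 248, 249, 250, 250, 250, 249, 248, 248, 247, 247]
t=9: [228, 227, 227, 226, 226, 226, 227, 227, 228, 228, 228]

Answer: [228, 227, 227, 226, 226, 226, 227, 227, 228, 228, 228]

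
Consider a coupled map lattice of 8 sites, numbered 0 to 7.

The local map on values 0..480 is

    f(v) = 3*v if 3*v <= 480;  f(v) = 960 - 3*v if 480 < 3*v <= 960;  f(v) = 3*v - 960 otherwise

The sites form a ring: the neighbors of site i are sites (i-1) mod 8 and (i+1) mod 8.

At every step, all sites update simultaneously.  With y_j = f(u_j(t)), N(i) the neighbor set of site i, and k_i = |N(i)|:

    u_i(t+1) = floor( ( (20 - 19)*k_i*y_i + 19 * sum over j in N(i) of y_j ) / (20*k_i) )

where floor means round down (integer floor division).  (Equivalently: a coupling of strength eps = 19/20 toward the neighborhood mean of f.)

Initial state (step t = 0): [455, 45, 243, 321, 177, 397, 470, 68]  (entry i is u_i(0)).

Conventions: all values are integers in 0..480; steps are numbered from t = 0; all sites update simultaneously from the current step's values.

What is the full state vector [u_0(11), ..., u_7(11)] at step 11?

Simulating step by step:
t=0: [455, 45, 243, 321, 177, 397, 470, 68]
t=1: [181, 308, 77, 313, 132, 429, 229, 416]
t=2: [174, 309, 38, 298, 185, 334, 305, 342]
t=3: [68, 263, 52, 249, 71, 215, 53, 232]
t=4: [216, 179, 190, 185, 261, 192, 282, 185]
t=5: [408, 354, 412, 289, 383, 157, 380, 222]
t=6: [201, 261, 106, 225, 277, 198, 372, 225]
t=7: [237, 329, 235, 226, 315, 153, 317, 257]
t=8: [115, 240, 159, 142, 352, 34, 308, 132]
t=9: [319, 402, 340, 293, 255, 67, 238, 200]
t=10: [288, 42, 158, 125, 143, 219, 278, 136]
t=11: [258, 277, 261, 447, 343, 278, 344, 125]

Answer: [258, 277, 261, 447, 343, 278, 344, 125]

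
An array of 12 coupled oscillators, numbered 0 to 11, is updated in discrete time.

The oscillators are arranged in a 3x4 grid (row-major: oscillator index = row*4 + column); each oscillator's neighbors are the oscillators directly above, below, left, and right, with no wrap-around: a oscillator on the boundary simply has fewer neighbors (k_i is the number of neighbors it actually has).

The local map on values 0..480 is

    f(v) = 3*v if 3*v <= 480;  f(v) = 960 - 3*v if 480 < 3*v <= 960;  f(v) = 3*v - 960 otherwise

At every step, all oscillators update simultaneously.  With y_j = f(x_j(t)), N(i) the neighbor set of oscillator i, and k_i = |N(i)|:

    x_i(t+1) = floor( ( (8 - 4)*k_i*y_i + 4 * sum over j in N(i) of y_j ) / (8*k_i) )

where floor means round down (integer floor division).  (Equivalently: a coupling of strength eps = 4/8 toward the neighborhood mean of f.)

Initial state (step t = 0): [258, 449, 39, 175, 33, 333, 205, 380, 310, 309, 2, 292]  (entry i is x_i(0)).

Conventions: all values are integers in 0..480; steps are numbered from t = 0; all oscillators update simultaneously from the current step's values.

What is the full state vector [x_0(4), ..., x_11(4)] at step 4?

Answer: [422, 347, 204, 167, 391, 380, 344, 272, 228, 184, 244, 252]

Derivation:
t=0: [258, 449, 39, 175, 33, 333, 205, 380, 310, 309, 2, 292]
t=1: [214, 250, 253, 291, 92, 127, 215, 234, 48, 29, 80, 88]
t=2: [280, 255, 202, 158, 278, 301, 292, 240, 162, 171, 231, 256]
t=3: [140, 186, 302, 385, 171, 135, 156, 245, 380, 356, 254, 222]
t=4: [422, 347, 204, 167, 391, 380, 344, 272, 228, 184, 244, 252]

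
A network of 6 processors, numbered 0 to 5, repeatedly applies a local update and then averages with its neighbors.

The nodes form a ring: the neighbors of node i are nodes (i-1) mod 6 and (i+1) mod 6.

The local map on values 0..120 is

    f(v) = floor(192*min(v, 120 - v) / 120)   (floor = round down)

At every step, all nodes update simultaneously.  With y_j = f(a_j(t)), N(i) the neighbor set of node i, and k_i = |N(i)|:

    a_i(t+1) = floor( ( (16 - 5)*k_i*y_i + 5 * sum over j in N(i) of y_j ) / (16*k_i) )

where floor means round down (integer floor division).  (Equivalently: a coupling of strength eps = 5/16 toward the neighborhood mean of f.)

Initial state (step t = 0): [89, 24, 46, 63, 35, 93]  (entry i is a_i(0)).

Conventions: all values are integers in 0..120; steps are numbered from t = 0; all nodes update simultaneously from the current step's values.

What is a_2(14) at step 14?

Answer: a_2(14) = 87

Derivation:
t=0: [89, 24, 46, 63, 35, 93]
t=1: [46, 45, 70, 82, 59, 45]
t=2: [72, 73, 75, 68, 85, 75]
t=3: [75, 74, 74, 77, 62, 70]
t=4: [73, 72, 72, 72, 86, 80]
t=5: [73, 75, 76, 72, 59, 64]
t=6: [76, 72, 71, 77, 90, 87]
t=7: [68, 75, 76, 66, 51, 54]
t=8: [81, 73, 72, 82, 82, 84]
t=9: [63, 73, 73, 62, 59, 58]
t=10: [88, 77, 77, 89, 93, 92]
t=11: [52, 65, 65, 51, 44, 44]
t=12: [81, 87, 86, 80, 71, 72]
t=13: [62, 53, 55, 64, 75, 74]
t=14: [87, 85, 87, 86, 74, 75]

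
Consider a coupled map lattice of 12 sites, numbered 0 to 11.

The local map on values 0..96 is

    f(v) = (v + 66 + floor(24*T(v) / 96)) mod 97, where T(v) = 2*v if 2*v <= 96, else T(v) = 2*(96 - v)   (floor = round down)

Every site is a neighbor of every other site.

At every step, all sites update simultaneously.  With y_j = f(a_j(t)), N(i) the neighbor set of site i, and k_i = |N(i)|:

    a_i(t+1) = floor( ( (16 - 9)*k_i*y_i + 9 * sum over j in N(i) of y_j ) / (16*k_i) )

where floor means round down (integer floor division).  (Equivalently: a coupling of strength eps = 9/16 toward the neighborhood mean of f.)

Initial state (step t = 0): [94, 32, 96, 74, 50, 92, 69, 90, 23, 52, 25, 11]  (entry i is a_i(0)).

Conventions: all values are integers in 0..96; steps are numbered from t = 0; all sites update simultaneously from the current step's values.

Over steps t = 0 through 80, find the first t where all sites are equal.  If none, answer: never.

Answer: 9
Key observation: Synchronization is absorbing here: once all sites are equal they stay equal, and step 9 is the first all-equal step.

Derivation:
t=0: [94, 32, 96, 74, 50, 92, 69, 90, 23, 52, 25, 11]  (not all equal)
t=1: [52, 34, 53, 49, 44, 52, 47, 52, 29, 44, 30, 59]  (not all equal)
t=2: [37, 28, 37, 37, 34, 37, 36, 37, 25, 34, 26, 38]  (not all equal)
t=3: [21, 16, 21, 21, 19, 21, 20, 21, 14, 19, 15, 22]  (not all equal)
t=4: [28, 62, 28, 28, 64, 28, 65, 28, 61, 64, 62, 28]  (not all equal)
t=5: [22, 36, 22, 22, 37, 22, 37, 22, 36, 37, 36, 22]  (not all equal)
t=6: [8, 16, 8, 8, 17, 8, 17, 8, 16, 17, 16, 8]  (not all equal)
t=7: [81, 86, 81, 81, 86, 81, 86, 81, 86, 86, 86, 81]  (not all equal)
t=8: [57, 59, 57, 57, 59, 57, 59, 57, 59, 59, 59, 57]  (not all equal)
t=9: [45, 45, 45, 45, 45, 45, 45, 45, 45, 45, 45, 45]  (all equal)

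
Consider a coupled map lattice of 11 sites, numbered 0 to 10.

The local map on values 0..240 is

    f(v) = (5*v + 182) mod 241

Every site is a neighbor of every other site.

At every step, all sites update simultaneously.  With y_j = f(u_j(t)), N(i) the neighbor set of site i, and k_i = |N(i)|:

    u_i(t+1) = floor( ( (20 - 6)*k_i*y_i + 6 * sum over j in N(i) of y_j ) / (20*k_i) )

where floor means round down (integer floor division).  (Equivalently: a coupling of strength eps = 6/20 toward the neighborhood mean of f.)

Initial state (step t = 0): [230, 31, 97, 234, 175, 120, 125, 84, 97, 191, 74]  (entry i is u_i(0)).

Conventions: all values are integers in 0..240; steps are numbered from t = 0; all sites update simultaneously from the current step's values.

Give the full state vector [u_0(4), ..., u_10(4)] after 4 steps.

Answer: [92, 32, 67, 45, 126, 183, 63, 63, 67, 176, 93]

Derivation:
t=0: [230, 31, 97, 234, 175, 120, 125, 84, 97, 191, 74]
t=1: [125, 104, 164, 138, 102, 79, 96, 120, 164, 156, 87]
t=2: [99, 190, 68, 143, 184, 107, 164, 82, 68, 203, 133]
t=3: [175, 157, 71, 161, 137, 202, 70, 118, 71, 200, 127]
t=4: [92, 32, 67, 45, 126, 183, 63, 63, 67, 176, 93]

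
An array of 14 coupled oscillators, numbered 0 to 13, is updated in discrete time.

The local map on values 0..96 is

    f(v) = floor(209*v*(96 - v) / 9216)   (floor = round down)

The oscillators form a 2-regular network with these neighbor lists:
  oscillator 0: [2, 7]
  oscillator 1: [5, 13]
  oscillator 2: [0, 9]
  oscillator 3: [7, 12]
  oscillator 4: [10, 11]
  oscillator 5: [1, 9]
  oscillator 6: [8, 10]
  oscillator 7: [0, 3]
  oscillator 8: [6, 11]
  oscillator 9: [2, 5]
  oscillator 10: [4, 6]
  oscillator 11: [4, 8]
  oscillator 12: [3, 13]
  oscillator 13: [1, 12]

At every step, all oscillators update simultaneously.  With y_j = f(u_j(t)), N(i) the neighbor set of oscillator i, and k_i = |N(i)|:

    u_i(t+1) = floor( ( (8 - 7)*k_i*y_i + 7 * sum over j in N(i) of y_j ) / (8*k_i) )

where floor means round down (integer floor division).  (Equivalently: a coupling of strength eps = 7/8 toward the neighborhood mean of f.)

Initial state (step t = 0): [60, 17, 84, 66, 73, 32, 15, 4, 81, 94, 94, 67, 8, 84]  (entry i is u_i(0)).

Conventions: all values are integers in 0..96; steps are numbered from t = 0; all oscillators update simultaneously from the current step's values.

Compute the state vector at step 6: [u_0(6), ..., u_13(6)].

Simulating step by step:
t=0: [60, 17, 84, 66, 73, 32, 15, 4, 81, 94, 94, 67, 8, 84]
t=1: [19, 33, 25, 15, 25, 20, 16, 41, 34, 30, 28, 33, 30, 22]
t=2: [43, 36, 38, 44, 44, 44, 43, 32, 39, 37, 35, 43, 33, 44]
t=3: [47, 50, 49, 47, 49, 48, 49, 50, 50, 49, 50, 50, 50, 47]
t=4: [52, 52, 52, 52, 52, 52, 52, 52, 52, 52, 52, 52, 52, 52]
t=5: [51, 51, 51, 51, 51, 51, 51, 51, 51, 51, 51, 51, 51, 51]
t=6: [52, 52, 52, 52, 52, 52, 52, 52, 52, 52, 52, 52, 52, 52]

Answer: [52, 52, 52, 52, 52, 52, 52, 52, 52, 52, 52, 52, 52, 52]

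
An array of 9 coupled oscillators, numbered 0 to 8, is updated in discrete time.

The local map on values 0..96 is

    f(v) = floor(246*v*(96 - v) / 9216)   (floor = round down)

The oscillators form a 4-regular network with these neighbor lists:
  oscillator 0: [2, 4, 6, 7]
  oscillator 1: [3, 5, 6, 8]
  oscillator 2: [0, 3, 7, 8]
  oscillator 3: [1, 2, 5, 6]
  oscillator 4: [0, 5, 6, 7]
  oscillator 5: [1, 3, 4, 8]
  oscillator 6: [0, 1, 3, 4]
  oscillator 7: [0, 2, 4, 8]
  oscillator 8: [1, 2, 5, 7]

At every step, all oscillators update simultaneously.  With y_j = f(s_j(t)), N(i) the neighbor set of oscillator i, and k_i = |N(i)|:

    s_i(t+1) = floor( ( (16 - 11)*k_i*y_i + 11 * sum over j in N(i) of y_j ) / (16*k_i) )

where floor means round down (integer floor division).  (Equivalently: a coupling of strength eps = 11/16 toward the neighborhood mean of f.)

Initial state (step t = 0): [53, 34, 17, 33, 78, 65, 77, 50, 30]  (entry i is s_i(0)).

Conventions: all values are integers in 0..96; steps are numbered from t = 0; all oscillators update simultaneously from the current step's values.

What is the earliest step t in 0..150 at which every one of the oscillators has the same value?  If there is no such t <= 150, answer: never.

Answer: 2
Key observation: Synchronization is absorbing here: once all oscillators are equal they stay equal, and step 2 is the first all-equal step.

Derivation:
t=0: [53, 34, 17, 33, 78, 65, 77, 50, 30]  (not all equal)
t=1: [48, 51, 50, 48, 48, 50, 47, 50, 51]  (not all equal)
t=2: [61, 61, 61, 61, 61, 61, 61, 61, 61]  (all equal)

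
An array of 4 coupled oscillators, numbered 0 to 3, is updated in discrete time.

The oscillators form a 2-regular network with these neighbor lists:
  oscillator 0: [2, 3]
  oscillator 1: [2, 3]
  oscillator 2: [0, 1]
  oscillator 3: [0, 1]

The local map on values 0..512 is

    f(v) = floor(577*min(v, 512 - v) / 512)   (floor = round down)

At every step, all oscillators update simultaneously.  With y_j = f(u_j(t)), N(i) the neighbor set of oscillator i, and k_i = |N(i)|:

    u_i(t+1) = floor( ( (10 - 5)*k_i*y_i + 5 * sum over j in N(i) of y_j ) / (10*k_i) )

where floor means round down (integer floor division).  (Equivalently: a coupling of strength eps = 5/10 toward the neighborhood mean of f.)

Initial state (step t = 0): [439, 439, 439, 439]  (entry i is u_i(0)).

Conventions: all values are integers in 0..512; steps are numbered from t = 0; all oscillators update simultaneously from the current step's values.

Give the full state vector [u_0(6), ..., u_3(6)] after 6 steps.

Answer: [146, 146, 146, 146]

Derivation:
t=0: [439, 439, 439, 439]
t=1: [82, 82, 82, 82]
t=2: [92, 92, 92, 92]
t=3: [103, 103, 103, 103]
t=4: [116, 116, 116, 116]
t=5: [130, 130, 130, 130]
t=6: [146, 146, 146, 146]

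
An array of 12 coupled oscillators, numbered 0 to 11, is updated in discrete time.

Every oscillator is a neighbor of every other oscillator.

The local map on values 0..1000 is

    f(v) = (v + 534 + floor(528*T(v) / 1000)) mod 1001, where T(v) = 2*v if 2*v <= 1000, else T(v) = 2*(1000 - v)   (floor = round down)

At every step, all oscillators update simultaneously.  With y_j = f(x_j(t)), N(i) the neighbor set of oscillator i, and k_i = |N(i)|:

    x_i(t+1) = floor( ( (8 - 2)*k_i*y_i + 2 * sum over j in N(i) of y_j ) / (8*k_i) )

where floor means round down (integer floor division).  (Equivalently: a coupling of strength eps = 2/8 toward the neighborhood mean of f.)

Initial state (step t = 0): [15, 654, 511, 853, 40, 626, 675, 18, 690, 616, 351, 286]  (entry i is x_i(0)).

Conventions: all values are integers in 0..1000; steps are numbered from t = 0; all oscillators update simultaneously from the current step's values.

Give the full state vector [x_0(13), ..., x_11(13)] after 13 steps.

Answer: [557, 557, 557, 557, 557, 557, 557, 557, 557, 557, 557, 557]

Derivation:
t=0: [15, 654, 511, 853, 40, 626, 675, 18, 690, 616, 351, 286]
t=1: [546, 537, 543, 529, 584, 538, 536, 551, 536, 538, 320, 224]
t=2: [559, 559, 559, 560, 558, 559, 559, 559, 559, 559, 291, 876]
t=3: [546, 546, 546, 546, 546, 546, 546, 546, 546, 546, 237, 533]
t=4: [545, 545, 545, 545, 545, 545, 545, 545, 545, 545, 154, 546]
t=5: [564, 564, 564, 564, 564, 564, 564, 564, 564, 564, 777, 564]
t=6: [556, 556, 556, 556, 556, 556, 556, 556, 556, 556, 548, 556]
t=7: [557, 557, 557, 557, 557, 557, 557, 557, 557, 557, 557, 557]
t=8: [557, 557, 557, 557, 557, 557, 557, 557, 557, 557, 557, 557]
t=9: [557, 557, 557, 557, 557, 557, 557, 557, 557, 557, 557, 557]
t=10: [557, 557, 557, 557, 557, 557, 557, 557, 557, 557, 557, 557]
t=11: [557, 557, 557, 557, 557, 557, 557, 557, 557, 557, 557, 557]
t=12: [557, 557, 557, 557, 557, 557, 557, 557, 557, 557, 557, 557]
t=13: [557, 557, 557, 557, 557, 557, 557, 557, 557, 557, 557, 557]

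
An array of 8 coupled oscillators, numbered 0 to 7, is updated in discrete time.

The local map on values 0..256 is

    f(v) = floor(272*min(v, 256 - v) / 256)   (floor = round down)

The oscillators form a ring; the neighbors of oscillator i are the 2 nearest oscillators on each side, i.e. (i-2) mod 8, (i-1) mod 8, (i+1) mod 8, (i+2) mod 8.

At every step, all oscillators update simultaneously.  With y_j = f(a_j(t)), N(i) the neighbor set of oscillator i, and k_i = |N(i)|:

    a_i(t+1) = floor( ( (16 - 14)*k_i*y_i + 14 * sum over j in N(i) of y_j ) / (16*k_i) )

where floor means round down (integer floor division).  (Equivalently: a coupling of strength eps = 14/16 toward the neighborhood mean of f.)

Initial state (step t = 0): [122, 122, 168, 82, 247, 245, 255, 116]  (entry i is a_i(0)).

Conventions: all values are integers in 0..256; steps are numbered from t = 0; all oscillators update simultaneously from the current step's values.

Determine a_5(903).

Answer: a_5(903) = 134
Key observation: The state at step 12, [129, 129, 129, 129, 129, 129, 129, 129], reappears at step 14: the system is in a cycle of period 2 from step 12 on.  Therefore the state at step 903 equals the state at step 12 + ((903 - 12) mod 2) = 13, which is [134, 134, 134, 134, 134, 134, 134, 134].

Derivation:
t=0: [122, 122, 168, 82, 247, 245, 255, 116]
t=1: [91, 110, 89, 63, 43, 49, 59, 74]
t=2: [88, 87, 82, 75, 65, 61, 67, 81]
t=3: [85, 86, 83, 78, 74, 74, 77, 80]
t=4: [86, 86, 85, 83, 81, 81, 82, 85]
t=5: [89, 89, 89, 88, 87, 87, 88, 88]
t=6: [93, 93, 93, 93, 92, 92, 92, 93]
t=7: [97, 98, 97, 97, 97, 97, 97, 97]
t=8: [103, 103, 103, 103, 103, 103, 103, 103]
t=9: [109, 109, 109, 109, 109, 109, 109, 109]
t=10: [115, 115, 115, 115, 115, 115, 115, 115]
t=11: [122, 122, 122, 122, 122, 122, 122, 122]
t=12: [129, 129, 129, 129, 129, 129, 129, 129]
t=13: [134, 134, 134, 134, 134, 134, 134, 134]
t=14: [129, 129, 129, 129, 129, 129, 129, 129]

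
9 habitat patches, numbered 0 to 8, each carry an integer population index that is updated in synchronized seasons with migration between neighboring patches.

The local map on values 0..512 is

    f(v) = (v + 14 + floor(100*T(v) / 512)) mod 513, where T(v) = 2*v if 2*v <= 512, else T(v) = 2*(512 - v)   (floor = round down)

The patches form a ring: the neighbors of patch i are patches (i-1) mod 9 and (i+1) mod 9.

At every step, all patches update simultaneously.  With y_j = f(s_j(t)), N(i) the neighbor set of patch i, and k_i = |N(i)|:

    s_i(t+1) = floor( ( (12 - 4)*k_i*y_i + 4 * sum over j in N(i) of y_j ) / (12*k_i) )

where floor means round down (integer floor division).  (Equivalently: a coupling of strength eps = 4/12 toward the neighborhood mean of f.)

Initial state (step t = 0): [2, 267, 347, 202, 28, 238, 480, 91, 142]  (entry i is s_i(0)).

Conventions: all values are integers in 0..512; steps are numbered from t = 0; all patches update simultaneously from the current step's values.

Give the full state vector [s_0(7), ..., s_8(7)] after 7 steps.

Answer: [414, 171, 41, 21, 20, 22, 41, 171, 414]

Derivation:
t=0: [2, 267, 347, 202, 28, 238, 480, 91, 142]
t=1: [108, 324, 395, 275, 141, 322, 418, 212, 166]
t=2: [218, 377, 434, 364, 271, 386, 431, 324, 241]
t=3: [343, 427, 465, 432, 400, 441, 460, 411, 354]
t=4: [432, 469, 489, 477, 464, 479, 487, 463, 433]
t=5: [480, 497, 507, 503, 498, 504, 506, 495, 480]
t=6: [422, 87, 7, 6, 5, 7, 7, 87, 422]
t=7: [414, 171, 41, 21, 20, 22, 41, 171, 414]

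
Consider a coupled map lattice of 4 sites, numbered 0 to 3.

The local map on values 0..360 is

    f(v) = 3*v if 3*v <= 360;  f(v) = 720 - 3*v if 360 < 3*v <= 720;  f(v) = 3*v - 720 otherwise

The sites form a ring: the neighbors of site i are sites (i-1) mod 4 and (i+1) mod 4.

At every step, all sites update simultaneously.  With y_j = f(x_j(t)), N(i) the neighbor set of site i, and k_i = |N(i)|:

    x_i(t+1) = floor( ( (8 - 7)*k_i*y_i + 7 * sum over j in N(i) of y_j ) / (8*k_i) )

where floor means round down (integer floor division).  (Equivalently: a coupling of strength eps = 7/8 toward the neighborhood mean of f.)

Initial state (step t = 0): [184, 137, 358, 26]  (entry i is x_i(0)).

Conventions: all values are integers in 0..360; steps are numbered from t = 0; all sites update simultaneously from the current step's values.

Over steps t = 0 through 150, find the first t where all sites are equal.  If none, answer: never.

Answer: 22
Key observation: Synchronization is absorbing here: once all sites are equal they stay equal, and step 22 is the first all-equal step.

Derivation:
t=0: [184, 137, 358, 26]  (not all equal)
t=1: [190, 267, 213, 238]  (not all equal)
t=2: [56, 111, 48, 101]  (not all equal)
t=3: [299, 178, 296, 174]  (not all equal)
t=4: [190, 174, 189, 175]  (not all equal)
t=5: [190, 157, 191, 156]  (not all equal)
t=6: [237, 161, 237, 161]  (not all equal)
t=7: [208, 37, 208, 37]  (not all equal)
t=8: [109, 97, 109, 97]  (not all equal)
t=9: [295, 322, 295, 322]  (not all equal)
t=10: [235, 175, 235, 175]  (not all equal)
t=11: [172, 37, 172, 37]  (not all equal)
t=12: [122, 192, 122, 192]  (not all equal)
t=13: [170, 327, 170, 327]  (not all equal)
t=14: [254, 216, 254, 216]  (not all equal)
t=15: [68, 45, 68, 45]  (not all equal)
t=16: [143, 195, 143, 195]  (not all equal)
t=17: [154, 271, 154, 271]  (not all equal)
t=18: [113, 237, 113, 237]  (not all equal)
t=19: [50, 297, 50, 297]  (not all equal)
t=20: [168, 152, 168, 152]  (not all equal)
t=21: [258, 222, 258, 222]  (not all equal)
t=22: [54, 54, 54, 54]  (all equal)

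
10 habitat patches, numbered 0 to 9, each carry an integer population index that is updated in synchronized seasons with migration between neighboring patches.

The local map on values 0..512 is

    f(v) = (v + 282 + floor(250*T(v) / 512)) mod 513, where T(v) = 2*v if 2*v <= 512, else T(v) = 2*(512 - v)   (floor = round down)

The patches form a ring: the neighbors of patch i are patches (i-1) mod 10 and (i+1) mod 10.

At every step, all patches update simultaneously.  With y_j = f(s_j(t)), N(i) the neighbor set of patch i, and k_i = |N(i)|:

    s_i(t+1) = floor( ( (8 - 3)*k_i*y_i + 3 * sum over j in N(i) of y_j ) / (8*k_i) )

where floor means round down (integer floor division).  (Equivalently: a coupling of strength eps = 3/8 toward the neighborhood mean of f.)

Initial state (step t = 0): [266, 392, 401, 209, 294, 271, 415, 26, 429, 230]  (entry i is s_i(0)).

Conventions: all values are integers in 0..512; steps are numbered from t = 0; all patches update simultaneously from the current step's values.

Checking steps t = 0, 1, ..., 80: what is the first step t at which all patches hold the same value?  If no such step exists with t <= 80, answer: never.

Simulating step by step:
t=0: [266, 392, 401, 209, 294, 271, 415, 26, 429, 230]  (not all equal)
t=1: [265, 277, 260, 217, 257, 275, 287, 312, 278, 243]  (not all equal)
t=2: [270, 275, 260, 226, 260, 275, 275, 275, 270, 258]  (not all equal)
t=3: [275, 275, 263, 237, 263, 275, 275, 275, 275, 275]  (not all equal)
t=4: [275, 275, 267, 251, 267, 275, 275, 275, 275, 275]  (not all equal)
t=5: [275, 275, 273, 268, 273, 275, 275, 275, 275, 275]  (not all equal)
t=6: [275, 275, 275, 275, 275, 275, 275, 275, 275, 275]  (all equal)

Answer: 6
Key observation: Synchronization is absorbing here: once all patches are equal they stay equal, and step 6 is the first all-equal step.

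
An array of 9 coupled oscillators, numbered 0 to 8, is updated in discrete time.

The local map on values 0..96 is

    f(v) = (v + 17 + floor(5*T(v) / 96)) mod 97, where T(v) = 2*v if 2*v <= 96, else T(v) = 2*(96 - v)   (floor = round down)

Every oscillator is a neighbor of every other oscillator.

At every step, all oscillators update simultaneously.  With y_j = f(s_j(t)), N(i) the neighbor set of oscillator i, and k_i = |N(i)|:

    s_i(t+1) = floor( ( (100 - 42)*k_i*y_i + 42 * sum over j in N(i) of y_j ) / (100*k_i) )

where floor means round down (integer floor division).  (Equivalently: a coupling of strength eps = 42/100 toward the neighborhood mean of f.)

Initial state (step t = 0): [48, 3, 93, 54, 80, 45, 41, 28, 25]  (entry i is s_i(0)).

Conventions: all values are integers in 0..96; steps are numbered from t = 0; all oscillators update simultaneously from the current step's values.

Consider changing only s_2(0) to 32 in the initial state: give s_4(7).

Answer: s_4(7) = 61
Key observation: This trace re-runs the system from the modified initial state.

Derivation:
t=0: [48, 3, 32, 54, 80, 45, 41, 28, 25]
t=1: [59, 33, 50, 62, 23, 57, 55, 47, 46]
t=2: [74, 60, 69, 75, 54, 73, 72, 68, 67]
t=3: [90, 83, 87, 90, 80, 89, 89, 87, 87]
t=4: [8, 5, 7, 8, 3, 8, 8, 7, 7]
t=5: [24, 22, 23, 24, 21, 24, 24, 23, 23]
t=6: [42, 41, 42, 42, 40, 42, 42, 42, 42]
t=7: [62, 62, 62, 62, 61, 62, 62, 62, 62]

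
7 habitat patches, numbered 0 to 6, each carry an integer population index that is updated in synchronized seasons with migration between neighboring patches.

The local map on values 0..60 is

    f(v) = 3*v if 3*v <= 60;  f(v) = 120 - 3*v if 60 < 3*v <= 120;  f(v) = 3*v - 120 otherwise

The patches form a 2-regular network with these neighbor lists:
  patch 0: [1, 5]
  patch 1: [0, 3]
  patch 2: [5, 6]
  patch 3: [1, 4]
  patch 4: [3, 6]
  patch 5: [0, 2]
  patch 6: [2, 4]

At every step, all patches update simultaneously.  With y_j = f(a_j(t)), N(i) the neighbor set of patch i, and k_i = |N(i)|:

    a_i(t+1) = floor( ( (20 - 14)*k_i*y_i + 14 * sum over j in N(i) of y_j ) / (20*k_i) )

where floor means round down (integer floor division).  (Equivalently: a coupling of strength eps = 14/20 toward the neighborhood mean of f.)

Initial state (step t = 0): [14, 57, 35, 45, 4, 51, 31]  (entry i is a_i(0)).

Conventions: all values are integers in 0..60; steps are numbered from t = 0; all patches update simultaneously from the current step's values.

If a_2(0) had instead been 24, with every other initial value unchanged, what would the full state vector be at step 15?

Simulating step by step:
t=0: [14, 57, 24, 45, 4, 51, 31]
t=1: [42, 35, 35, 26, 18, 41, 29]
t=2: [8, 21, 17, 36, 42, 8, 34]
t=3: [35, 29, 30, 25, 12, 33, 25]
t=4: [23, 30, 32, 37, 42, 22, 36]
t=5: [44, 30, 30, 15, 9, 42, 14]
t=6: [16, 28, 25, 33, 38, 16, 32]
t=7: [43, 34, 38, 21, 17, 46, 25]
t=8: [15, 28, 23, 41, 51, 10, 33]
t=9: [36, 27, 33, 25, 18, 42, 35]
t=10: [19, 31, 13, 46, 37, 13, 30]
t=11: [40, 34, 35, 18, 19, 45, 25]
t=12: [11, 24, 25, 42, 51, 9, 38]
t=13: [36, 28, 25, 30, 14, 35, 29]
t=14: [21, 25, 30, 36, 34, 24, 40]
t=15: [49, 37, 25, 25, 9, 44, 16]

Answer: [49, 37, 25, 25, 9, 44, 16]
Key observation: This trace re-runs the system from the modified initial state.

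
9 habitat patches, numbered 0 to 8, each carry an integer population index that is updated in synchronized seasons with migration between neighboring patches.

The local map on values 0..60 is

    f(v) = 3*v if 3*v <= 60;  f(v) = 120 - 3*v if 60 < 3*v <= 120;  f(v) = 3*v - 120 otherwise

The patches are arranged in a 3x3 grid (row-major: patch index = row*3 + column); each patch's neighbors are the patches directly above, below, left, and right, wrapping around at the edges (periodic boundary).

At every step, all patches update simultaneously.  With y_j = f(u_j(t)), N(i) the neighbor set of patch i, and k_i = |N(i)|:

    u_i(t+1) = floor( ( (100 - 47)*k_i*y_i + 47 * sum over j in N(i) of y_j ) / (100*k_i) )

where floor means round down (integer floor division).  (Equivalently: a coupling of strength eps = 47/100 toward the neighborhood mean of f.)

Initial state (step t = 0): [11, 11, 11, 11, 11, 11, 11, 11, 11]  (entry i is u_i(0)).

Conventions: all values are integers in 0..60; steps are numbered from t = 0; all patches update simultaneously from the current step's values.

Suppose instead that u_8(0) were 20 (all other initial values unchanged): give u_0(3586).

Answer: u_0(3586) = 42
Key observation: The state at step 31, [6, 6, 7, 6, 6, 7, 7, 7, 5], reappears at step 35: the system is in a cycle of period 4 from step 31 on.  Therefore the state at step 3586 equals the state at step 31 + ((3586 - 31) mod 4) = 34, which is [42, 42, 43, 42, 42, 43, 43, 43, 41].

Derivation:
t=0: [11, 11, 11, 11, 11, 11, 11, 11, 20]
t=1: [33, 33, 36, 33, 33, 36, 36, 36, 47]
t=2: [18, 18, 15, 18, 18, 15, 15, 15, 16]
t=3: [51, 51, 47, 51, 51, 47, 47, 47, 46]
t=4: [30, 30, 23, 30, 30, 23, 23, 23, 19]
t=5: [34, 34, 46, 34, 34, 46, 46, 46, 54]
t=6: [18, 18, 20, 18, 18, 20, 20, 20, 30]
t=7: [55, 55, 55, 55, 55, 55, 55, 55, 44]
t=8: [45, 45, 41, 45, 45, 41, 41, 41, 27]
t=9: [12, 12, 10, 12, 12, 10, 10, 10, 22]
t=10: [34, 34, 34, 34, 34, 34, 34, 34, 42]
t=11: [18, 18, 16, 18, 18, 16, 16, 16, 11]
t=12: [52, 52, 47, 52, 52, 47, 47, 47, 40]
t=13: [32, 32, 22, 32, 32, 22, 22, 22, 9]
t=14: [31, 31, 43, 31, 31, 43, 43, 43, 39]
t=15: [22, 22, 12, 22, 22, 12, 12, 12, 5]
t=16: [49, 49, 37, 49, 49, 37, 37, 37, 24]
t=17: [22, 22, 17, 22, 22, 17, 17, 17, 29]
t=18: [53, 53, 49, 53, 53, 49, 49, 49, 41]
t=19: [36, 36, 27, 36, 36, 27, 27, 27, 14]
t=20: [18, 18, 33, 18, 18, 33, 33, 33, 40]
t=21: [46, 46, 26, 46, 46, 26, 26, 26, 9]
t=22: [23, 23, 34, 23, 23, 34, 34, 34, 34]
t=23: [43, 43, 25, 43, 43, 25, 25, 25, 18]
t=24: [17, 17, 37, 17, 17, 37, 37, 37, 49]
t=25: [41, 41, 20, 41, 41, 20, 20, 20, 18]
t=26: [16, 16, 45, 16, 16, 45, 45, 45, 56]
t=27: [40, 40, 26, 40, 40, 26, 26, 26, 32]
t=28: [9, 9, 30, 9, 9, 30, 30, 30, 32]
t=29: [27, 27, 28, 27, 27, 28, 28, 28, 26]
t=30: [38, 38, 37, 38, 38, 37, 37, 37, 39]
t=31: [6, 6, 7, 6, 6, 7, 7, 7, 5]
t=32: [18, 18, 19, 18, 18, 19, 19, 19, 17]
t=33: [54, 54, 55, 54, 54, 55, 55, 55, 53]
t=34: [42, 42, 43, 42, 42, 43, 43, 43, 41]
t=35: [6, 6, 7, 6, 6, 7, 7, 7, 5]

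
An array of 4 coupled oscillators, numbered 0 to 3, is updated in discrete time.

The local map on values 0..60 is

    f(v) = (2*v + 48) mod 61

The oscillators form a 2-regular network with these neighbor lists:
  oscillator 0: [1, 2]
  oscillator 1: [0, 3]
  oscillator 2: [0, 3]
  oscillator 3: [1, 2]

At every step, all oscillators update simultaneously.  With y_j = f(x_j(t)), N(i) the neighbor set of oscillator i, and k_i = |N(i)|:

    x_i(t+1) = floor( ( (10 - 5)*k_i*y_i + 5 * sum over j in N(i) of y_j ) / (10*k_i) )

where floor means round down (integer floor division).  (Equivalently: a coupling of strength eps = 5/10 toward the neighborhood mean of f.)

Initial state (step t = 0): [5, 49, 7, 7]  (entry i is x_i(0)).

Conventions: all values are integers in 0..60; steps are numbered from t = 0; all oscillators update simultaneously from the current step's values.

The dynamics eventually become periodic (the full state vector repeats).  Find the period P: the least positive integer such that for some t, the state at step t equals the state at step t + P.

Simulating step by step:
t=0: [5, 49, 7, 7]
t=1: [35, 26, 15, 6]
t=2: [42, 48, 37, 44]
t=3: [10, 17, 6, 12]
t=4: [23, 15, 34, 25]
t=5: [34, 26, 45, 36]
t=6: [41, 48, 36, 43]
t=7: [24, 16, 34, 26]
t=8: [36, 28, 46, 38]
t=9: [44, 36, 24, 16]
t=10: [30, 37, 25, 33]
t=11: [32, 25, 43, 35]
t=12: [37, 45, 33, 40]
t=13: [17, 9, 28, 20]
t=14: [22, 14, 33, 25]
t=15: [32, 24, 43, 35]
t=16: [37, 44, 33, 40]
t=17: [16, 8, 28, 19]
t=18: [21, 12, 32, 24]
t=19: [30, 21, 41, 33]
t=20: [32, 39, 29, 35]
t=21: [37, 29, 49, 40]
t=22: [17, 24, 13, 20]
t=23: [22, 29, 18, 25]
t=24: [32, 39, 28, 35]
t=25: [37, 29, 48, 40]
t=26: [16, 24, 12, 19]
t=27: [21, 28, 16, 24]
t=28: [30, 37, 25, 33]

Answer: 18
Key observation: The state at step 10, [30, 37, 25, 33], reappears at step 28 — and no state repeats earlier — so the cycle the system enters has period 18.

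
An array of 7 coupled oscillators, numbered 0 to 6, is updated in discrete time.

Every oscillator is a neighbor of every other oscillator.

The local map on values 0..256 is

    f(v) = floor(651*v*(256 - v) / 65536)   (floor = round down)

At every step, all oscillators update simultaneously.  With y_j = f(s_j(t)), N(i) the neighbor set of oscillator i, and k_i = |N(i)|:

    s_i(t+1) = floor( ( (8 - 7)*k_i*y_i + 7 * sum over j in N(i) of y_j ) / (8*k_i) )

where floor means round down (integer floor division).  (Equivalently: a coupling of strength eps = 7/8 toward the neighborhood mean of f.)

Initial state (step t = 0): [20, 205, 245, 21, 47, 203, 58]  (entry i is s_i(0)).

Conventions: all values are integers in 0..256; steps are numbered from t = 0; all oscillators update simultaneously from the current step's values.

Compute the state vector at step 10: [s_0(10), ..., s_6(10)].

Simulating step by step:
t=0: [20, 205, 245, 21, 47, 203, 58]
t=1: [77, 76, 78, 77, 76, 76, 76]
t=2: [135, 135, 135, 135, 135, 135, 135]
t=3: [162, 162, 162, 162, 162, 162, 162]
t=4: [151, 151, 151, 151, 151, 151, 151]
t=5: [157, 157, 157, 157, 157, 157, 157]
t=6: [154, 154, 154, 154, 154, 154, 154]
t=7: [156, 156, 156, 156, 156, 156, 156]
t=8: [154, 154, 154, 154, 154, 154, 154]
t=9: [156, 156, 156, 156, 156, 156, 156]
t=10: [154, 154, 154, 154, 154, 154, 154]

Answer: [154, 154, 154, 154, 154, 154, 154]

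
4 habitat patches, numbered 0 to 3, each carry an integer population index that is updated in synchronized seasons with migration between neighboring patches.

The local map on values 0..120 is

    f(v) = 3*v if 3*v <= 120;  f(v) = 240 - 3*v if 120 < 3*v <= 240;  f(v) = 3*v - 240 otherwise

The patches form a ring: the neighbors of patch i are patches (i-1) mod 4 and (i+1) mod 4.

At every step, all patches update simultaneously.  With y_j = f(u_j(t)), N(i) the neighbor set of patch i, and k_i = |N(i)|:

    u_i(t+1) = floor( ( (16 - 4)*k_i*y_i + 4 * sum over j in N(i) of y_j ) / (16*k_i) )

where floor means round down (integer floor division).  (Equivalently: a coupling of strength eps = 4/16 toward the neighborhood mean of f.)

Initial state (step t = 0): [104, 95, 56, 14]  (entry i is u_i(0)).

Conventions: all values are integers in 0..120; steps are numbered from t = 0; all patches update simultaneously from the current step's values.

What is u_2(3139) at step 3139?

Answer: u_2(3139) = 33
Key observation: The state at step 26, [69, 69, 69, 69], reappears at step 30: the system is in a cycle of period 4 from step 26 on.  Therefore the state at step 3139 equals the state at step 26 + ((3139 - 26) mod 4) = 27, which is [33, 33, 33, 33].

Derivation:
t=0: [104, 95, 56, 14]
t=1: [64, 51, 64, 49]
t=2: [58, 77, 58, 81]
t=3: [51, 23, 51, 18]
t=4: [80, 73, 80, 62]
t=5: [9, 15, 9, 40]
t=6: [40, 40, 40, 96]
t=7: [111, 120, 111, 66]
t=8: [90, 113, 90, 54]
t=9: [44, 81, 44, 66]
t=10: [86, 29, 86, 58]
t=11: [32, 69, 32, 54]
t=12: [85, 48, 85, 82]
t=13: [24, 75, 24, 8]
t=14: [58, 29, 58, 36]
t=15: [73, 81, 73, 97]
t=16: [22, 7, 22, 43]
t=17: [66, 32, 66, 99]
t=18: [50, 82, 50, 53]
t=19: [78, 27, 78, 83]
t=20: [15, 62, 15, 8]
t=21: [43, 51, 43, 29]
t=22: [105, 93, 105, 93]
t=23: [66, 48, 66, 48]
t=24: [55, 82, 55, 82]
t=25: [57, 23, 57, 23]
t=26: [69, 69, 69, 69]
t=27: [33, 33, 33, 33]
t=28: [99, 99, 99, 99]
t=29: [57, 57, 57, 57]
t=30: [69, 69, 69, 69]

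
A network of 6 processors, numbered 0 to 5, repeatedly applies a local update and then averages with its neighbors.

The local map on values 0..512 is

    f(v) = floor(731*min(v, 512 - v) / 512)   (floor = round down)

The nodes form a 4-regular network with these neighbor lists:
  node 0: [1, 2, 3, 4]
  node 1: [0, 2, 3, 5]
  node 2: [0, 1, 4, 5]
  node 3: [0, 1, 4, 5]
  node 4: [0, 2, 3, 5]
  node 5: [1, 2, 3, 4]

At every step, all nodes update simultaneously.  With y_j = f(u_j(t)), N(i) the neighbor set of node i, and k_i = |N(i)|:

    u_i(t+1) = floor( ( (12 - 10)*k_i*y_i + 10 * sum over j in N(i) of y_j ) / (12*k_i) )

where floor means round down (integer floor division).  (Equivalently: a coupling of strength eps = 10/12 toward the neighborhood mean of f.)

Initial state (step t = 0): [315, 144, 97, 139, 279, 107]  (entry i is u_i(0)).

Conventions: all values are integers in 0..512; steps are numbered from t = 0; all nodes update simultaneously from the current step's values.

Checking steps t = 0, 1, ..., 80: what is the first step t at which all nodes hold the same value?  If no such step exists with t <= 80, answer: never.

Simulating step by step:
t=0: [315, 144, 97, 139, 279, 107]  (not all equal)
t=1: [228, 194, 225, 235, 215, 207]  (not all equal)
t=2: [312, 311, 303, 306, 316, 307]  (not all equal)
t=3: [288, 291, 287, 286, 290, 289]  (not all equal)
t=4: [318, 319, 317, 317, 319, 318]  (not all equal)
t=5: [276, 276, 275, 275, 276, 276]  (not all equal)
t=6: [336, 336, 336, 336, 336, 336]  (all equal)

Answer: 6
Key observation: Synchronization is absorbing here: once all nodes are equal they stay equal, and step 6 is the first all-equal step.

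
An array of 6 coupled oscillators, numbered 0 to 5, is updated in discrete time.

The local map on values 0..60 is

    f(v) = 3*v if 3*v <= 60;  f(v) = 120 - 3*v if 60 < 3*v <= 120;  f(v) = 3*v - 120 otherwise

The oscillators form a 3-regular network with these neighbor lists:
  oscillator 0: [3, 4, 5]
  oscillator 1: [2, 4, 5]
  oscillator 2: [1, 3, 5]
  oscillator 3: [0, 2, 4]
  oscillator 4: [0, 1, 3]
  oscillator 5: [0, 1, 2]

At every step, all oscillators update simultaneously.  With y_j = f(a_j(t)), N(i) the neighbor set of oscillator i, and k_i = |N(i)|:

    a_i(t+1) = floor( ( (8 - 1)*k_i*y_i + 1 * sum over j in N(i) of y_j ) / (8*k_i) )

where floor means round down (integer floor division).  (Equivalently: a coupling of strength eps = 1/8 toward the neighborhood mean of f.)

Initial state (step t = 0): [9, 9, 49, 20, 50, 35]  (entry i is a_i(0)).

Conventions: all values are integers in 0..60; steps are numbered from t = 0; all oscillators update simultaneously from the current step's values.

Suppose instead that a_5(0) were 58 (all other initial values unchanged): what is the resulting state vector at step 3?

Simulating step by step:
t=0: [9, 9, 49, 20, 50, 58]
t=1: [29, 28, 29, 56, 31, 50]
t=2: [33, 35, 33, 45, 28, 30]
t=3: [21, 16, 20, 16, 33, 28]

Answer: [21, 16, 20, 16, 33, 28]
Key observation: This trace re-runs the system from the modified initial state.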